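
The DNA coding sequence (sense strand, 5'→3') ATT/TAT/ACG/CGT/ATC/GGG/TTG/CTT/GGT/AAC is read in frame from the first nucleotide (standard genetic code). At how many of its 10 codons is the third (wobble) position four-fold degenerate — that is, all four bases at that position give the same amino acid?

5

Codon 1 ATT (Ile): third position 3-fold.
Codon 2 TAT (Tyr): third position 2-fold.
Codon 3 ACG (Thr): third position 4-fold.
Codon 4 CGT (Arg): third position 4-fold.
Codon 5 ATC (Ile): third position 3-fold.
Codon 6 GGG (Gly): third position 4-fold.
Codon 7 TTG (Leu): third position 2-fold.
Codon 8 CTT (Leu): third position 4-fold.
Codon 9 GGT (Gly): third position 4-fold.
Codon 10 AAC (Asn): third position 2-fold.
Four-fold degenerate third positions: 5.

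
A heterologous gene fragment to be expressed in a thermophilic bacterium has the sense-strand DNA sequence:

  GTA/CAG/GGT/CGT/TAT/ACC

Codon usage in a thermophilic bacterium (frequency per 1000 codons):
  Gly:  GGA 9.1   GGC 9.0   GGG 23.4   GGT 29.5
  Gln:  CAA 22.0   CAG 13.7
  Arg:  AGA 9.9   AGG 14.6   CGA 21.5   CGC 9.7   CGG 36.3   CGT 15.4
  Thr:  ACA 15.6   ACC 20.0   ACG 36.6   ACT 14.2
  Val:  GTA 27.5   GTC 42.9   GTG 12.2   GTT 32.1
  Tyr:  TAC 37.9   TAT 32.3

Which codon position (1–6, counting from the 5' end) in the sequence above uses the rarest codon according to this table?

2

Codon 1 GTA (Val): 27.5 per 1000.
Codon 2 CAG (Gln): 13.7 per 1000.
Codon 3 GGT (Gly): 29.5 per 1000.
Codon 4 CGT (Arg): 15.4 per 1000.
Codon 5 TAT (Tyr): 32.3 per 1000.
Codon 6 ACC (Thr): 20.0 per 1000.
Lowest frequency is 13.7 at codon 2.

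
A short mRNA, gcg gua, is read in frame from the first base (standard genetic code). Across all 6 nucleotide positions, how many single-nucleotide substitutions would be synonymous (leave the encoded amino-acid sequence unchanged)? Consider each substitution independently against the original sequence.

6

Codon 1 (GCG, Ala): 3 synonymous substitutions.
Codon 2 (GUA, Val): 3 synonymous substitutions.
Total: 3 + 3 = 6.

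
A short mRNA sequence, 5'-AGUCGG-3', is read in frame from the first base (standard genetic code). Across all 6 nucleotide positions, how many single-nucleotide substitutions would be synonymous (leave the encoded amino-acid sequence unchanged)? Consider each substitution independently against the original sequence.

5

Codon 1 (AGU, Ser): 1 synonymous substitution.
Codon 2 (CGG, Arg): 4 synonymous substitutions.
Total: 1 + 4 = 5.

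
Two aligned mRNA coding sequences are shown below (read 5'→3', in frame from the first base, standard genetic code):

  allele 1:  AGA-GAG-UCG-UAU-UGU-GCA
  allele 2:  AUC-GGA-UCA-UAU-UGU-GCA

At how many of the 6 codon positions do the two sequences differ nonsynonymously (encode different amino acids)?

2

Codon 1: AGA Arg / AUC Ile — nonsynonymous.
Codon 2: GAG Glu / GGA Gly — nonsynonymous.
Codon 3: UCG Ser / UCA Ser — synonymous.
Codon 4: UAU Tyr / UAU Tyr — identical.
Codon 5: UGU Cys / UGU Cys — identical.
Codon 6: GCA Ala / GCA Ala — identical.
Nonsynonymous differences: 2.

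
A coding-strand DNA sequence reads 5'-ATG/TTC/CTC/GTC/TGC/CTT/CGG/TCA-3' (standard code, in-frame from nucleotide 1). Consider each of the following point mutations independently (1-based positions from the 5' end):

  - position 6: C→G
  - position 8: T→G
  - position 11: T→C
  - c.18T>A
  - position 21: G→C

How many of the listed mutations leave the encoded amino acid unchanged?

2

Codon 2: TTC (Phe) → TTG (Leu) — missense.
Codon 3: CTC (Leu) → CGC (Arg) — missense.
Codon 4: GTC (Val) → GCC (Ala) — missense.
Codon 6: CTT (Leu) → CTA (Leu) — synonymous.
Codon 7: CGG (Arg) → CGC (Arg) — synonymous.
Synonymous: 2 of 5.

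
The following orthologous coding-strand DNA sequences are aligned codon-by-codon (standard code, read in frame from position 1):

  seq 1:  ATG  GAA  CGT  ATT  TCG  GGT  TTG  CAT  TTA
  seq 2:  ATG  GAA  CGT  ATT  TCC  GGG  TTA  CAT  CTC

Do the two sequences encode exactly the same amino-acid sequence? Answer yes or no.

Codon 1: ATG Met / ATG Met — identical.
Codon 2: GAA Glu / GAA Glu — identical.
Codon 3: CGT Arg / CGT Arg — identical.
Codon 4: ATT Ile / ATT Ile — identical.
Codon 5: TCG Ser / TCC Ser — synonymous.
Codon 6: GGT Gly / GGG Gly — synonymous.
Codon 7: TTG Leu / TTA Leu — synonymous.
Codon 8: CAT His / CAT His — identical.
Codon 9: TTA Leu / CTC Leu — synonymous.
Nonsynonymous differences: 0 → same protein.

yes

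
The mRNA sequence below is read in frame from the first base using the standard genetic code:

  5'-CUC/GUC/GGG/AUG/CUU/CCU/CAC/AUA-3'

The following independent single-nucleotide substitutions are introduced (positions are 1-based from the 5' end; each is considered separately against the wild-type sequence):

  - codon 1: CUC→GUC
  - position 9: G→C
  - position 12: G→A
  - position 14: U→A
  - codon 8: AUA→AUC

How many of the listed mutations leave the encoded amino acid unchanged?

Codon 1: CUC (Leu) → GUC (Val) — missense.
Codon 3: GGG (Gly) → GGC (Gly) — synonymous.
Codon 4: AUG (Met) → AUA (Ile) — missense.
Codon 5: CUU (Leu) → CAU (His) — missense.
Codon 8: AUA (Ile) → AUC (Ile) — synonymous.
Synonymous: 2 of 5.

2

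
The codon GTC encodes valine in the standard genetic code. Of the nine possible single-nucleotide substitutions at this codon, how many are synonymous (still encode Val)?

3

Position 1: none → 0 synonymous.
Position 2: none → 0 synonymous.
Position 3: GTT, GTA, GTG → 3 synonymous.
Total: 0 + 0 + 3 = 3.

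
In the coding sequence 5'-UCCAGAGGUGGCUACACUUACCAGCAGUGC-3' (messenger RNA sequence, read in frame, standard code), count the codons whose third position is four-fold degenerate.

Codon 1 UCC (Ser): third position 4-fold.
Codon 2 AGA (Arg): third position 2-fold.
Codon 3 GGU (Gly): third position 4-fold.
Codon 4 GGC (Gly): third position 4-fold.
Codon 5 UAC (Tyr): third position 2-fold.
Codon 6 ACU (Thr): third position 4-fold.
Codon 7 UAC (Tyr): third position 2-fold.
Codon 8 CAG (Gln): third position 2-fold.
Codon 9 CAG (Gln): third position 2-fold.
Codon 10 UGC (Cys): third position 2-fold.
Four-fold degenerate third positions: 4.

4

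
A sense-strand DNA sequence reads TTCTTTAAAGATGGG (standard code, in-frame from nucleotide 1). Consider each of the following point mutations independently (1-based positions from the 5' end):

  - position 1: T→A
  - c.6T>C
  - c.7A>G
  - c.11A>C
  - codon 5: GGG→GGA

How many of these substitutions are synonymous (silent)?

2

Codon 1: TTC (Phe) → ATC (Ile) — missense.
Codon 2: TTT (Phe) → TTC (Phe) — synonymous.
Codon 3: AAA (Lys) → GAA (Glu) — missense.
Codon 4: GAT (Asp) → GCT (Ala) — missense.
Codon 5: GGG (Gly) → GGA (Gly) — synonymous.
Synonymous: 2 of 5.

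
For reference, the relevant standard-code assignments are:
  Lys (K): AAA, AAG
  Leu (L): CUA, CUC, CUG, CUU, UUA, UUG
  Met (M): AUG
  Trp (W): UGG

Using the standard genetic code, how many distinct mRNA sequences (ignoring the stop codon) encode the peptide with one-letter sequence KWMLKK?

48

Lys: 2 codons.
Trp: 1 codon.
Met: 1 codon.
Leu: 6 codons.
Lys: 2 codons.
Lys: 2 codons.
2 × 1 × 1 × 6 × 2 × 2 = 48.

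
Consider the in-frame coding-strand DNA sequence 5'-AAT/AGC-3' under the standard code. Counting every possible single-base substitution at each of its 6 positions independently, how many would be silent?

Codon 1 (AAT, Asn): 1 synonymous substitution.
Codon 2 (AGC, Ser): 1 synonymous substitution.
Total: 1 + 1 = 2.

2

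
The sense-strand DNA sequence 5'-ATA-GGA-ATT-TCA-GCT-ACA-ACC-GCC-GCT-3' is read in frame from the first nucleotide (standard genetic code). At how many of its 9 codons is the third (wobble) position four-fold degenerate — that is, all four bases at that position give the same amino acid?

Codon 1 ATA (Ile): third position 3-fold.
Codon 2 GGA (Gly): third position 4-fold.
Codon 3 ATT (Ile): third position 3-fold.
Codon 4 TCA (Ser): third position 4-fold.
Codon 5 GCT (Ala): third position 4-fold.
Codon 6 ACA (Thr): third position 4-fold.
Codon 7 ACC (Thr): third position 4-fold.
Codon 8 GCC (Ala): third position 4-fold.
Codon 9 GCT (Ala): third position 4-fold.
Four-fold degenerate third positions: 7.

7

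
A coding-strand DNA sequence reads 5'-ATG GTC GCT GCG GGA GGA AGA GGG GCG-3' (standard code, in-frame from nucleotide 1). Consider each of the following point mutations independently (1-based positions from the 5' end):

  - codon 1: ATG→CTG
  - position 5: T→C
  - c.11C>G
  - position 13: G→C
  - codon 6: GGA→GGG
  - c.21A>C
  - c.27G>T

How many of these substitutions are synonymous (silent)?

Codon 1: ATG (Met) → CTG (Leu) — missense.
Codon 2: GTC (Val) → GCC (Ala) — missense.
Codon 4: GCG (Ala) → GGG (Gly) — missense.
Codon 5: GGA (Gly) → CGA (Arg) — missense.
Codon 6: GGA (Gly) → GGG (Gly) — synonymous.
Codon 7: AGA (Arg) → AGC (Ser) — missense.
Codon 9: GCG (Ala) → GCT (Ala) — synonymous.
Synonymous: 2 of 7.

2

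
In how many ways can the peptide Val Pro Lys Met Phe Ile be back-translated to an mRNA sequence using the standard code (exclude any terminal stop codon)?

192

Val: 4 codons.
Pro: 4 codons.
Lys: 2 codons.
Met: 1 codon.
Phe: 2 codons.
Ile: 3 codons.
4 × 4 × 2 × 1 × 2 × 3 = 192.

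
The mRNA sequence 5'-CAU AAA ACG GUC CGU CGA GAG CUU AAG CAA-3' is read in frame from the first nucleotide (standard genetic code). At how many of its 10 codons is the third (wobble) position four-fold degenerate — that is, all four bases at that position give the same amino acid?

Codon 1 CAU (His): third position 2-fold.
Codon 2 AAA (Lys): third position 2-fold.
Codon 3 ACG (Thr): third position 4-fold.
Codon 4 GUC (Val): third position 4-fold.
Codon 5 CGU (Arg): third position 4-fold.
Codon 6 CGA (Arg): third position 4-fold.
Codon 7 GAG (Glu): third position 2-fold.
Codon 8 CUU (Leu): third position 4-fold.
Codon 9 AAG (Lys): third position 2-fold.
Codon 10 CAA (Gln): third position 2-fold.
Four-fold degenerate third positions: 5.

5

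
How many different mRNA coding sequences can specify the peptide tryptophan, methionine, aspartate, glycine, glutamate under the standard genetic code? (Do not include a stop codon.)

16

Trp: 1 codon.
Met: 1 codon.
Asp: 2 codons.
Gly: 4 codons.
Glu: 2 codons.
1 × 1 × 2 × 4 × 2 = 16.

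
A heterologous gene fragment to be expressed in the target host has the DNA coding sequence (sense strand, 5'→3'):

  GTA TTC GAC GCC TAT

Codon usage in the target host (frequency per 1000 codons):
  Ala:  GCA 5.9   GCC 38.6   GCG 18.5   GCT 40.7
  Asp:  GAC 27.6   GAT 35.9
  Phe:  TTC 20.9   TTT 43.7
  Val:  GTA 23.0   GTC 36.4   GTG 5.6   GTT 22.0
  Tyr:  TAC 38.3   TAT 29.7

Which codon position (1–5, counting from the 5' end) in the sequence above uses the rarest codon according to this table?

Codon 1 GTA (Val): 23.0 per 1000.
Codon 2 TTC (Phe): 20.9 per 1000.
Codon 3 GAC (Asp): 27.6 per 1000.
Codon 4 GCC (Ala): 38.6 per 1000.
Codon 5 TAT (Tyr): 29.7 per 1000.
Lowest frequency is 20.9 at codon 2.

2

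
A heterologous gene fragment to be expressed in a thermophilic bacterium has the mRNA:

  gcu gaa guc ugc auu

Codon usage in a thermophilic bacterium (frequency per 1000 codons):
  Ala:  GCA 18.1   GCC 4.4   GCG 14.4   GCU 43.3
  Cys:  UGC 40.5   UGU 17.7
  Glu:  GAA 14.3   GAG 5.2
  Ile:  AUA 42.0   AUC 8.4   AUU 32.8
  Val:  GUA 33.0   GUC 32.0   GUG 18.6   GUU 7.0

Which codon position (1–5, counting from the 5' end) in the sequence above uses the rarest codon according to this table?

2

Codon 1 GCU (Ala): 43.3 per 1000.
Codon 2 GAA (Glu): 14.3 per 1000.
Codon 3 GUC (Val): 32.0 per 1000.
Codon 4 UGC (Cys): 40.5 per 1000.
Codon 5 AUU (Ile): 32.8 per 1000.
Lowest frequency is 14.3 at codon 2.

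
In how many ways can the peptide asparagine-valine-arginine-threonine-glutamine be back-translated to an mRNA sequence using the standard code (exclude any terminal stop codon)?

Asn: 2 codons.
Val: 4 codons.
Arg: 6 codons.
Thr: 4 codons.
Gln: 2 codons.
2 × 4 × 6 × 4 × 2 = 384.

384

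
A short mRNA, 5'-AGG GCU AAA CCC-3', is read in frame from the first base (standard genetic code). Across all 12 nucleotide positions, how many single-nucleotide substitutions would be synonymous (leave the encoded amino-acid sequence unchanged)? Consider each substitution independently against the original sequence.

9

Codon 1 (AGG, Arg): 2 synonymous substitutions.
Codon 2 (GCU, Ala): 3 synonymous substitutions.
Codon 3 (AAA, Lys): 1 synonymous substitution.
Codon 4 (CCC, Pro): 3 synonymous substitutions.
Total: 2 + 3 + 1 + 3 = 9.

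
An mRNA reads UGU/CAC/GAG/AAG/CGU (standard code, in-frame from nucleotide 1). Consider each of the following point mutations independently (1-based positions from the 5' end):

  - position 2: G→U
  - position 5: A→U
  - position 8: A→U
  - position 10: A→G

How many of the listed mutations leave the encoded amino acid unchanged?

0

Codon 1: UGU (Cys) → UUU (Phe) — missense.
Codon 2: CAC (His) → CUC (Leu) — missense.
Codon 3: GAG (Glu) → GUG (Val) — missense.
Codon 4: AAG (Lys) → GAG (Glu) — missense.
Synonymous: 0 of 4.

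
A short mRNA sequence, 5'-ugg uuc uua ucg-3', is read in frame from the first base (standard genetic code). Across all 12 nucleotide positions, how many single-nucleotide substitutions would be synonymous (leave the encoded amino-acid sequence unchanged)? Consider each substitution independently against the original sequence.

Codon 1 (UGG, Trp): 0 synonymous substitutions.
Codon 2 (UUC, Phe): 1 synonymous substitution.
Codon 3 (UUA, Leu): 2 synonymous substitutions.
Codon 4 (UCG, Ser): 3 synonymous substitutions.
Total: 0 + 1 + 2 + 3 = 6.

6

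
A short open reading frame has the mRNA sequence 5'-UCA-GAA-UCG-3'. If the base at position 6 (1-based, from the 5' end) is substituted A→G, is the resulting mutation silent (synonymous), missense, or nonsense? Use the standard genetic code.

Position 6 falls in codon 2: GAA → Glu.
After the substitution the codon is GAG → Glu.
Both encode Glu, so the change is synonymous.

silent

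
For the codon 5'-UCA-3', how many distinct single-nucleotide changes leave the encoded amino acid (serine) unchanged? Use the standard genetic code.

Position 1: none → 0 synonymous.
Position 2: none → 0 synonymous.
Position 3: UCU, UCC, UCG → 3 synonymous.
Total: 0 + 0 + 3 = 3.

3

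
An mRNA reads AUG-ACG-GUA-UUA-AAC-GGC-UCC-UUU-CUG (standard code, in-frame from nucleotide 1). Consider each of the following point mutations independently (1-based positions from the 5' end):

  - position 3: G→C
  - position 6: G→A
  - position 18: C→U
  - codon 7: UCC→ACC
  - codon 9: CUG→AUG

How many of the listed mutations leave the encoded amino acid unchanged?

2

Codon 1: AUG (Met) → AUC (Ile) — missense.
Codon 2: ACG (Thr) → ACA (Thr) — synonymous.
Codon 6: GGC (Gly) → GGU (Gly) — synonymous.
Codon 7: UCC (Ser) → ACC (Thr) — missense.
Codon 9: CUG (Leu) → AUG (Met) — missense.
Synonymous: 2 of 5.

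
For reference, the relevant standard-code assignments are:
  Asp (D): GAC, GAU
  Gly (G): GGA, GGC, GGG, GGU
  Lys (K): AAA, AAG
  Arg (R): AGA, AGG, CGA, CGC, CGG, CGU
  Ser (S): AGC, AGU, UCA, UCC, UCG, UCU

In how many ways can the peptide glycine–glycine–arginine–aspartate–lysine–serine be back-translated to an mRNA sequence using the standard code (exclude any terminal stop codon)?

2304

Gly: 4 codons.
Gly: 4 codons.
Arg: 6 codons.
Asp: 2 codons.
Lys: 2 codons.
Ser: 6 codons.
4 × 4 × 6 × 2 × 2 × 6 = 2304.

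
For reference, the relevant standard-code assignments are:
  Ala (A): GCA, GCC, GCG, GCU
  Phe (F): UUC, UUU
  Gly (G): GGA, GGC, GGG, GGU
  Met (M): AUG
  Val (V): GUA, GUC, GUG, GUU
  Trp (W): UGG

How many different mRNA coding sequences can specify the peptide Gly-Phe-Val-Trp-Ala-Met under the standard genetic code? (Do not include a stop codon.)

Gly: 4 codons.
Phe: 2 codons.
Val: 4 codons.
Trp: 1 codon.
Ala: 4 codons.
Met: 1 codon.
4 × 2 × 4 × 1 × 4 × 1 = 128.

128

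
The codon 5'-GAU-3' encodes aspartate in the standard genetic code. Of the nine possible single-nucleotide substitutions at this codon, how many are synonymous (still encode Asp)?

1

Position 1: none → 0 synonymous.
Position 2: none → 0 synonymous.
Position 3: GAC → 1 synonymous.
Total: 0 + 0 + 1 = 1.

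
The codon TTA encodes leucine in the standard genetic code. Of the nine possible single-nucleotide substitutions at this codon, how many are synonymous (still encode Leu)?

Position 1: CTA → 1 synonymous.
Position 2: none → 0 synonymous.
Position 3: TTG → 1 synonymous.
Total: 1 + 0 + 1 = 2.

2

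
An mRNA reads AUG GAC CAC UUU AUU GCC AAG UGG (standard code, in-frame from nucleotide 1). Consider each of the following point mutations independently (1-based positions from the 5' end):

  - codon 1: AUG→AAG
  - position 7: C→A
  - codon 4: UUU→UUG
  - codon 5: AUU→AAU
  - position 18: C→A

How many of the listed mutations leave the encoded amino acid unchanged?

Codon 1: AUG (Met) → AAG (Lys) — missense.
Codon 3: CAC (His) → AAC (Asn) — missense.
Codon 4: UUU (Phe) → UUG (Leu) — missense.
Codon 5: AUU (Ile) → AAU (Asn) — missense.
Codon 6: GCC (Ala) → GCA (Ala) — synonymous.
Synonymous: 1 of 5.

1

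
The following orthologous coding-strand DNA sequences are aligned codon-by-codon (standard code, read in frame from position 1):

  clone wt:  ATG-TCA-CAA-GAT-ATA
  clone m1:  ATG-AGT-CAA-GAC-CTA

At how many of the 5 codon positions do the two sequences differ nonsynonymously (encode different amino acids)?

Codon 1: ATG Met / ATG Met — identical.
Codon 2: TCA Ser / AGT Ser — synonymous.
Codon 3: CAA Gln / CAA Gln — identical.
Codon 4: GAT Asp / GAC Asp — synonymous.
Codon 5: ATA Ile / CTA Leu — nonsynonymous.
Nonsynonymous differences: 1.

1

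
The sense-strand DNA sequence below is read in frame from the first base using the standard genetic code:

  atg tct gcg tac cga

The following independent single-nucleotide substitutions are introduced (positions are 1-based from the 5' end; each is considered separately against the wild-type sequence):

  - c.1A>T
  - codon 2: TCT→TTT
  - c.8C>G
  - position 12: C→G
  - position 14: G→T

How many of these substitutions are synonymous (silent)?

Codon 1: ATG (Met) → TTG (Leu) — missense.
Codon 2: TCT (Ser) → TTT (Phe) — missense.
Codon 3: GCG (Ala) → GGG (Gly) — missense.
Codon 4: TAC (Tyr) → TAG (Stop) — nonsense.
Codon 5: CGA (Arg) → CTA (Leu) — missense.
Synonymous: 0 of 5.

0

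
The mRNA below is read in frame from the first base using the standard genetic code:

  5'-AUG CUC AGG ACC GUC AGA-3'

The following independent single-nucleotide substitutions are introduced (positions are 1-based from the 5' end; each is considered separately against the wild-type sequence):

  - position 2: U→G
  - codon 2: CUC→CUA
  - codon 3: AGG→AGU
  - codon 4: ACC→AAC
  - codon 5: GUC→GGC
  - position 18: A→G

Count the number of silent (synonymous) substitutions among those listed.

2

Codon 1: AUG (Met) → AGG (Arg) — missense.
Codon 2: CUC (Leu) → CUA (Leu) — synonymous.
Codon 3: AGG (Arg) → AGU (Ser) — missense.
Codon 4: ACC (Thr) → AAC (Asn) — missense.
Codon 5: GUC (Val) → GGC (Gly) — missense.
Codon 6: AGA (Arg) → AGG (Arg) — synonymous.
Synonymous: 2 of 6.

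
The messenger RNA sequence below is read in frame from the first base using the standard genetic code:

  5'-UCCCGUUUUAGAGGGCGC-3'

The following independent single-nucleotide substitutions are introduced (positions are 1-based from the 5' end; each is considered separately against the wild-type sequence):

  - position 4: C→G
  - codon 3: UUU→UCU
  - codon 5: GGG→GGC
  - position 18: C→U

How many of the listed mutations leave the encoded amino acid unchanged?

Codon 2: CGU (Arg) → GGU (Gly) — missense.
Codon 3: UUU (Phe) → UCU (Ser) — missense.
Codon 5: GGG (Gly) → GGC (Gly) — synonymous.
Codon 6: CGC (Arg) → CGU (Arg) — synonymous.
Synonymous: 2 of 4.

2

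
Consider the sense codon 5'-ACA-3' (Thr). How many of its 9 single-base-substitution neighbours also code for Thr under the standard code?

3

Position 1: none → 0 synonymous.
Position 2: none → 0 synonymous.
Position 3: ACU, ACC, ACG → 3 synonymous.
Total: 0 + 0 + 3 = 3.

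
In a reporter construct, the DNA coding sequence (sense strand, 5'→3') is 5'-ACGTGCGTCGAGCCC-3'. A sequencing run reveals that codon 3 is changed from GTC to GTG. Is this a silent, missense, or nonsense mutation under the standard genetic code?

silent

Position 9 falls in codon 3: GTC → Val.
After the substitution the codon is GTG → Val.
Both encode Val, so the change is synonymous.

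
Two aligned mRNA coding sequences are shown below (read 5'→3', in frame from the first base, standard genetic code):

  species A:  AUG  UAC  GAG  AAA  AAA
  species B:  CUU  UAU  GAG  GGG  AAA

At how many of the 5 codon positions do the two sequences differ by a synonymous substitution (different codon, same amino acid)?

Codon 1: AUG Met / CUU Leu — nonsynonymous.
Codon 2: UAC Tyr / UAU Tyr — synonymous.
Codon 3: GAG Glu / GAG Glu — identical.
Codon 4: AAA Lys / GGG Gly — nonsynonymous.
Codon 5: AAA Lys / AAA Lys — identical.
Synonymous differences: 1.

1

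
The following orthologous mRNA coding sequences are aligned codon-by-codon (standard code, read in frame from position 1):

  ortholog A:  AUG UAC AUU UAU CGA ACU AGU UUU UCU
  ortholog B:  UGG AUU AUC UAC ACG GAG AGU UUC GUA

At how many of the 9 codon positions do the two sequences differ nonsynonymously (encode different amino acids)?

Codon 1: AUG Met / UGG Trp — nonsynonymous.
Codon 2: UAC Tyr / AUU Ile — nonsynonymous.
Codon 3: AUU Ile / AUC Ile — synonymous.
Codon 4: UAU Tyr / UAC Tyr — synonymous.
Codon 5: CGA Arg / ACG Thr — nonsynonymous.
Codon 6: ACU Thr / GAG Glu — nonsynonymous.
Codon 7: AGU Ser / AGU Ser — identical.
Codon 8: UUU Phe / UUC Phe — synonymous.
Codon 9: UCU Ser / GUA Val — nonsynonymous.
Nonsynonymous differences: 5.

5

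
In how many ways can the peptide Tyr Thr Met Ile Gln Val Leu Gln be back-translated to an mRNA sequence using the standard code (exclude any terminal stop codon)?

2304

Tyr: 2 codons.
Thr: 4 codons.
Met: 1 codon.
Ile: 3 codons.
Gln: 2 codons.
Val: 4 codons.
Leu: 6 codons.
Gln: 2 codons.
2 × 4 × 1 × 3 × 2 × 4 × 6 × 2 = 2304.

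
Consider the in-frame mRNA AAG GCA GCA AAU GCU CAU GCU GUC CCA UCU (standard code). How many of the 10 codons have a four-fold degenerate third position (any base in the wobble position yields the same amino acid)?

Codon 1 AAG (Lys): third position 2-fold.
Codon 2 GCA (Ala): third position 4-fold.
Codon 3 GCA (Ala): third position 4-fold.
Codon 4 AAU (Asn): third position 2-fold.
Codon 5 GCU (Ala): third position 4-fold.
Codon 6 CAU (His): third position 2-fold.
Codon 7 GCU (Ala): third position 4-fold.
Codon 8 GUC (Val): third position 4-fold.
Codon 9 CCA (Pro): third position 4-fold.
Codon 10 UCU (Ser): third position 4-fold.
Four-fold degenerate third positions: 7.

7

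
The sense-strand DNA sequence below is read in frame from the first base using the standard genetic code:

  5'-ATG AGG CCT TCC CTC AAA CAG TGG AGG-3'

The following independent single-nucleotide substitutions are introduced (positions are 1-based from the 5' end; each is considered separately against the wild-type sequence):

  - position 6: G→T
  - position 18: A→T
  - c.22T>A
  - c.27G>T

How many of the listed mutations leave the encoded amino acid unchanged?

0

Codon 2: AGG (Arg) → AGT (Ser) — missense.
Codon 6: AAA (Lys) → AAT (Asn) — missense.
Codon 8: TGG (Trp) → AGG (Arg) — missense.
Codon 9: AGG (Arg) → AGT (Ser) — missense.
Synonymous: 0 of 4.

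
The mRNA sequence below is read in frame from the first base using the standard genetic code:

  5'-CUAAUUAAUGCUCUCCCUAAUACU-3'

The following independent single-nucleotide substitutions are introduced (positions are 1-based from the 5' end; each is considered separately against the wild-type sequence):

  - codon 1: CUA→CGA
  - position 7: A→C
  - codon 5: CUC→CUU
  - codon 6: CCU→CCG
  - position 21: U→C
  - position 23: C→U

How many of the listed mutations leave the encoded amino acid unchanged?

3

Codon 1: CUA (Leu) → CGA (Arg) — missense.
Codon 3: AAU (Asn) → CAU (His) — missense.
Codon 5: CUC (Leu) → CUU (Leu) — synonymous.
Codon 6: CCU (Pro) → CCG (Pro) — synonymous.
Codon 7: AAU (Asn) → AAC (Asn) — synonymous.
Codon 8: ACU (Thr) → AUU (Ile) — missense.
Synonymous: 3 of 6.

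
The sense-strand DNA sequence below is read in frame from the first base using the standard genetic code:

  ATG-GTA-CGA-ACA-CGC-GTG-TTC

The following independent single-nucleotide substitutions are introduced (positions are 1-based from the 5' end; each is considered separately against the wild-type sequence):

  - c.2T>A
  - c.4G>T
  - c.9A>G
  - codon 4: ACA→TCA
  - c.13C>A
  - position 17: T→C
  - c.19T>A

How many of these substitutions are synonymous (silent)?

1

Codon 1: ATG (Met) → AAG (Lys) — missense.
Codon 2: GTA (Val) → TTA (Leu) — missense.
Codon 3: CGA (Arg) → CGG (Arg) — synonymous.
Codon 4: ACA (Thr) → TCA (Ser) — missense.
Codon 5: CGC (Arg) → AGC (Ser) — missense.
Codon 6: GTG (Val) → GCG (Ala) — missense.
Codon 7: TTC (Phe) → ATC (Ile) — missense.
Synonymous: 1 of 7.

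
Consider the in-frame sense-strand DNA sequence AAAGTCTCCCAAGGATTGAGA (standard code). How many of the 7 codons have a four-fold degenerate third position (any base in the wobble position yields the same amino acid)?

3

Codon 1 AAA (Lys): third position 2-fold.
Codon 2 GTC (Val): third position 4-fold.
Codon 3 TCC (Ser): third position 4-fold.
Codon 4 CAA (Gln): third position 2-fold.
Codon 5 GGA (Gly): third position 4-fold.
Codon 6 TTG (Leu): third position 2-fold.
Codon 7 AGA (Arg): third position 2-fold.
Four-fold degenerate third positions: 3.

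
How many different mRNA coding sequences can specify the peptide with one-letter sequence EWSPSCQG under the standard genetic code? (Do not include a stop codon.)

4608

Glu: 2 codons.
Trp: 1 codon.
Ser: 6 codons.
Pro: 4 codons.
Ser: 6 codons.
Cys: 2 codons.
Gln: 2 codons.
Gly: 4 codons.
2 × 1 × 6 × 4 × 6 × 2 × 2 × 4 = 4608.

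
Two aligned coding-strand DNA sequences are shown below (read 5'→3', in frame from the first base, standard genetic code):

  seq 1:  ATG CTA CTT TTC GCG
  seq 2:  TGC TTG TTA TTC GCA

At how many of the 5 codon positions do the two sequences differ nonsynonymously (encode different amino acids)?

Codon 1: ATG Met / TGC Cys — nonsynonymous.
Codon 2: CTA Leu / TTG Leu — synonymous.
Codon 3: CTT Leu / TTA Leu — synonymous.
Codon 4: TTC Phe / TTC Phe — identical.
Codon 5: GCG Ala / GCA Ala — synonymous.
Nonsynonymous differences: 1.

1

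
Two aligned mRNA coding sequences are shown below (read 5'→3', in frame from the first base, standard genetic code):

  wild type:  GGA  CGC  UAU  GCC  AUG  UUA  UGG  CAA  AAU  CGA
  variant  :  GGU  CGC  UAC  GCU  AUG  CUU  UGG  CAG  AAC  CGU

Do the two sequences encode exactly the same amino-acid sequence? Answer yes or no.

Codon 1: GGA Gly / GGU Gly — synonymous.
Codon 2: CGC Arg / CGC Arg — identical.
Codon 3: UAU Tyr / UAC Tyr — synonymous.
Codon 4: GCC Ala / GCU Ala — synonymous.
Codon 5: AUG Met / AUG Met — identical.
Codon 6: UUA Leu / CUU Leu — synonymous.
Codon 7: UGG Trp / UGG Trp — identical.
Codon 8: CAA Gln / CAG Gln — synonymous.
Codon 9: AAU Asn / AAC Asn — synonymous.
Codon 10: CGA Arg / CGU Arg — synonymous.
Nonsynonymous differences: 0 → same protein.

yes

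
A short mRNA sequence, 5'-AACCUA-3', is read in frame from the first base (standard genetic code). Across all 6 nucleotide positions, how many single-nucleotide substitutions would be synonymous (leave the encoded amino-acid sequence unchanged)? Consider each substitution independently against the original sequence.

Codon 1 (AAC, Asn): 1 synonymous substitution.
Codon 2 (CUA, Leu): 4 synonymous substitutions.
Total: 1 + 4 = 5.

5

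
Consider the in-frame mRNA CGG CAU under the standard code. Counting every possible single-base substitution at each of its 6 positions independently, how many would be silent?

5

Codon 1 (CGG, Arg): 4 synonymous substitutions.
Codon 2 (CAU, His): 1 synonymous substitution.
Total: 4 + 1 = 5.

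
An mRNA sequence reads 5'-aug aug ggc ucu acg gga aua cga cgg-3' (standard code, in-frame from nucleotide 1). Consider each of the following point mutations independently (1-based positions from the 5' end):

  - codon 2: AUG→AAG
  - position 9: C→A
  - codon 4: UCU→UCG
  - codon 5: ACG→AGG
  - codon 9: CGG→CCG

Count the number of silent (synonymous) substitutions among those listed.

2

Codon 2: AUG (Met) → AAG (Lys) — missense.
Codon 3: GGC (Gly) → GGA (Gly) — synonymous.
Codon 4: UCU (Ser) → UCG (Ser) — synonymous.
Codon 5: ACG (Thr) → AGG (Arg) — missense.
Codon 9: CGG (Arg) → CCG (Pro) — missense.
Synonymous: 2 of 5.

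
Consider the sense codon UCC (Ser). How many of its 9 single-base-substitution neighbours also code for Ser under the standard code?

3

Position 1: none → 0 synonymous.
Position 2: none → 0 synonymous.
Position 3: UCU, UCA, UCG → 3 synonymous.
Total: 0 + 0 + 3 = 3.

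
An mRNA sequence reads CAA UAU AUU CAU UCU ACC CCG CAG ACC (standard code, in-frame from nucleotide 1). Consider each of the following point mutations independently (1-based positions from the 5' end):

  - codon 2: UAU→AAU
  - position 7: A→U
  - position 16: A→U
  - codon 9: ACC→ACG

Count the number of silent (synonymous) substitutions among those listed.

1

Codon 2: UAU (Tyr) → AAU (Asn) — missense.
Codon 3: AUU (Ile) → UUU (Phe) — missense.
Codon 6: ACC (Thr) → UCC (Ser) — missense.
Codon 9: ACC (Thr) → ACG (Thr) — synonymous.
Synonymous: 1 of 4.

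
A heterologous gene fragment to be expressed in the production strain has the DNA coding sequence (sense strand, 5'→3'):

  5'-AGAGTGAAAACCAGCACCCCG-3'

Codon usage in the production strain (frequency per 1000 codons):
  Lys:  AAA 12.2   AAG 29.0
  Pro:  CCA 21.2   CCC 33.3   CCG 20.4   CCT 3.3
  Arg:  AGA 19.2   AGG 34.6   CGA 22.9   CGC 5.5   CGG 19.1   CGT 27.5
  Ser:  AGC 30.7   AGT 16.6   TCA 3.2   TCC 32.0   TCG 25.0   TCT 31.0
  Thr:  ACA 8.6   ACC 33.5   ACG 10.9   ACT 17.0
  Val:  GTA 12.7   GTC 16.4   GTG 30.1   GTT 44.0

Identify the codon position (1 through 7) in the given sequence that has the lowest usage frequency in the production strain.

3

Codon 1 AGA (Arg): 19.2 per 1000.
Codon 2 GTG (Val): 30.1 per 1000.
Codon 3 AAA (Lys): 12.2 per 1000.
Codon 4 ACC (Thr): 33.5 per 1000.
Codon 5 AGC (Ser): 30.7 per 1000.
Codon 6 ACC (Thr): 33.5 per 1000.
Codon 7 CCG (Pro): 20.4 per 1000.
Lowest frequency is 12.2 at codon 3.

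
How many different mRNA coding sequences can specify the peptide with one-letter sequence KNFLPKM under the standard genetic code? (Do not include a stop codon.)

384

Lys: 2 codons.
Asn: 2 codons.
Phe: 2 codons.
Leu: 6 codons.
Pro: 4 codons.
Lys: 2 codons.
Met: 1 codon.
2 × 2 × 2 × 6 × 4 × 2 × 1 = 384.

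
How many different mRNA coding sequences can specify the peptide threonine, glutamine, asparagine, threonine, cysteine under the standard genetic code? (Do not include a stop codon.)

128

Thr: 4 codons.
Gln: 2 codons.
Asn: 2 codons.
Thr: 4 codons.
Cys: 2 codons.
4 × 2 × 2 × 4 × 2 = 128.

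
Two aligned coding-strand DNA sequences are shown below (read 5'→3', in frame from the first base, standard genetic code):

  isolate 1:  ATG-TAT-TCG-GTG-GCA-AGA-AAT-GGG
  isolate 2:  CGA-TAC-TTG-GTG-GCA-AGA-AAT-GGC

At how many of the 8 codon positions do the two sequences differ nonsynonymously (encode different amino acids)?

2

Codon 1: ATG Met / CGA Arg — nonsynonymous.
Codon 2: TAT Tyr / TAC Tyr — synonymous.
Codon 3: TCG Ser / TTG Leu — nonsynonymous.
Codon 4: GTG Val / GTG Val — identical.
Codon 5: GCA Ala / GCA Ala — identical.
Codon 6: AGA Arg / AGA Arg — identical.
Codon 7: AAT Asn / AAT Asn — identical.
Codon 8: GGG Gly / GGC Gly — synonymous.
Nonsynonymous differences: 2.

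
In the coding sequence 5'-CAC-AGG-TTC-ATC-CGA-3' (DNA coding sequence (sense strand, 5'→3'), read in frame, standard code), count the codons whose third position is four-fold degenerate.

1

Codon 1 CAC (His): third position 2-fold.
Codon 2 AGG (Arg): third position 2-fold.
Codon 3 TTC (Phe): third position 2-fold.
Codon 4 ATC (Ile): third position 3-fold.
Codon 5 CGA (Arg): third position 4-fold.
Four-fold degenerate third positions: 1.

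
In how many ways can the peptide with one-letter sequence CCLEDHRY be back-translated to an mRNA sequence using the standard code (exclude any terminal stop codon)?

Cys: 2 codons.
Cys: 2 codons.
Leu: 6 codons.
Glu: 2 codons.
Asp: 2 codons.
His: 2 codons.
Arg: 6 codons.
Tyr: 2 codons.
2 × 2 × 6 × 2 × 2 × 2 × 6 × 2 = 2304.

2304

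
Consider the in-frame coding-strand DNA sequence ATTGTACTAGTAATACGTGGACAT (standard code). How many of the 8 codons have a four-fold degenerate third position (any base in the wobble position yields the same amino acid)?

5

Codon 1 ATT (Ile): third position 3-fold.
Codon 2 GTA (Val): third position 4-fold.
Codon 3 CTA (Leu): third position 4-fold.
Codon 4 GTA (Val): third position 4-fold.
Codon 5 ATA (Ile): third position 3-fold.
Codon 6 CGT (Arg): third position 4-fold.
Codon 7 GGA (Gly): third position 4-fold.
Codon 8 CAT (His): third position 2-fold.
Four-fold degenerate third positions: 5.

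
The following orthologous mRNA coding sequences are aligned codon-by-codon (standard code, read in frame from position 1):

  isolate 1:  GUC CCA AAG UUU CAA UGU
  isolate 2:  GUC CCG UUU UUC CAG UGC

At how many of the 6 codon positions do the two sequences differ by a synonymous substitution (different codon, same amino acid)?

4

Codon 1: GUC Val / GUC Val — identical.
Codon 2: CCA Pro / CCG Pro — synonymous.
Codon 3: AAG Lys / UUU Phe — nonsynonymous.
Codon 4: UUU Phe / UUC Phe — synonymous.
Codon 5: CAA Gln / CAG Gln — synonymous.
Codon 6: UGU Cys / UGC Cys — synonymous.
Synonymous differences: 4.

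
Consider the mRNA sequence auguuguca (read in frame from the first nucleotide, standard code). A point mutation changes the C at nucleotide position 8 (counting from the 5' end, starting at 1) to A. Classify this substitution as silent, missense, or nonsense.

Position 8 falls in codon 3: UCA → Ser.
After the substitution the codon is UAA → Stop.
The new codon is a stop codon, so this is a nonsense mutation.

nonsense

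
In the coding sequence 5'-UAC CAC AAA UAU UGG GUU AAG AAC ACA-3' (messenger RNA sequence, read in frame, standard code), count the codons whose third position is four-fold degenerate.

Codon 1 UAC (Tyr): third position 2-fold.
Codon 2 CAC (His): third position 2-fold.
Codon 3 AAA (Lys): third position 2-fold.
Codon 4 UAU (Tyr): third position 2-fold.
Codon 5 UGG (Trp): third position 1-fold.
Codon 6 GUU (Val): third position 4-fold.
Codon 7 AAG (Lys): third position 2-fold.
Codon 8 AAC (Asn): third position 2-fold.
Codon 9 ACA (Thr): third position 4-fold.
Four-fold degenerate third positions: 2.

2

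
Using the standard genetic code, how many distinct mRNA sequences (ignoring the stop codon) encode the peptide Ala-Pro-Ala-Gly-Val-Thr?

Ala: 4 codons.
Pro: 4 codons.
Ala: 4 codons.
Gly: 4 codons.
Val: 4 codons.
Thr: 4 codons.
4 × 4 × 4 × 4 × 4 × 4 = 4096.

4096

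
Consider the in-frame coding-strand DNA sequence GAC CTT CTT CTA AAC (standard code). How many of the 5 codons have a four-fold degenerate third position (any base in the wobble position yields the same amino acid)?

Codon 1 GAC (Asp): third position 2-fold.
Codon 2 CTT (Leu): third position 4-fold.
Codon 3 CTT (Leu): third position 4-fold.
Codon 4 CTA (Leu): third position 4-fold.
Codon 5 AAC (Asn): third position 2-fold.
Four-fold degenerate third positions: 3.

3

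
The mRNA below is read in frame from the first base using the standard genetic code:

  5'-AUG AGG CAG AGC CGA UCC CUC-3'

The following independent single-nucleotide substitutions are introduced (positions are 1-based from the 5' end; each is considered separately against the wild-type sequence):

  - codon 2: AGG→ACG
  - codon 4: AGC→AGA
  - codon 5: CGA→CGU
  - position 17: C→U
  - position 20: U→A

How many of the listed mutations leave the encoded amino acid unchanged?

1

Codon 2: AGG (Arg) → ACG (Thr) — missense.
Codon 4: AGC (Ser) → AGA (Arg) — missense.
Codon 5: CGA (Arg) → CGU (Arg) — synonymous.
Codon 6: UCC (Ser) → UUC (Phe) — missense.
Codon 7: CUC (Leu) → CAC (His) — missense.
Synonymous: 1 of 5.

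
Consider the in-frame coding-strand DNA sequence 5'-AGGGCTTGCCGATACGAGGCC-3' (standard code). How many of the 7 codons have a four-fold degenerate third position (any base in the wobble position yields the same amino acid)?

Codon 1 AGG (Arg): third position 2-fold.
Codon 2 GCT (Ala): third position 4-fold.
Codon 3 TGC (Cys): third position 2-fold.
Codon 4 CGA (Arg): third position 4-fold.
Codon 5 TAC (Tyr): third position 2-fold.
Codon 6 GAG (Glu): third position 2-fold.
Codon 7 GCC (Ala): third position 4-fold.
Four-fold degenerate third positions: 3.

3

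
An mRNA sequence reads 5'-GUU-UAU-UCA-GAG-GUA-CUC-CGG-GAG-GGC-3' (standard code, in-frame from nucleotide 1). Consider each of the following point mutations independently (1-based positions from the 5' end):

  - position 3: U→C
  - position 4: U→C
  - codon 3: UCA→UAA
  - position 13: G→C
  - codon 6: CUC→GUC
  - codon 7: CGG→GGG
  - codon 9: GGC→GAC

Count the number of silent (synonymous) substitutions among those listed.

Codon 1: GUU (Val) → GUC (Val) — synonymous.
Codon 2: UAU (Tyr) → CAU (His) — missense.
Codon 3: UCA (Ser) → UAA (Stop) — nonsense.
Codon 5: GUA (Val) → CUA (Leu) — missense.
Codon 6: CUC (Leu) → GUC (Val) — missense.
Codon 7: CGG (Arg) → GGG (Gly) — missense.
Codon 9: GGC (Gly) → GAC (Asp) — missense.
Synonymous: 1 of 7.

1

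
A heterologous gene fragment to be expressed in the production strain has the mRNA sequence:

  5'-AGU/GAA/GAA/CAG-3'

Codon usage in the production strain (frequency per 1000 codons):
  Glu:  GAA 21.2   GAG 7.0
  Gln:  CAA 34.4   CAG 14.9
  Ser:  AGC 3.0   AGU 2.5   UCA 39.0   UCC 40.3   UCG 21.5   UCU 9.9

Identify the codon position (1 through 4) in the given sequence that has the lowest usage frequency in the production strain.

Codon 1 AGU (Ser): 2.5 per 1000.
Codon 2 GAA (Glu): 21.2 per 1000.
Codon 3 GAA (Glu): 21.2 per 1000.
Codon 4 CAG (Gln): 14.9 per 1000.
Lowest frequency is 2.5 at codon 1.

1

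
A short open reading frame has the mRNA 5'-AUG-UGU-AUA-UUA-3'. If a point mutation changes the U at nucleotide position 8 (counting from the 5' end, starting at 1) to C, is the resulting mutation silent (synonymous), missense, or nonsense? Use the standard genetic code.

missense

Position 8 falls in codon 3: AUA → Ile.
After the substitution the codon is ACA → Thr.
Ile ≠ Thr, so this is a missense mutation.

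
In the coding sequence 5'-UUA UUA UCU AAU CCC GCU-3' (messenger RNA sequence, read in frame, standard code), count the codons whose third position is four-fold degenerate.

Codon 1 UUA (Leu): third position 2-fold.
Codon 2 UUA (Leu): third position 2-fold.
Codon 3 UCU (Ser): third position 4-fold.
Codon 4 AAU (Asn): third position 2-fold.
Codon 5 CCC (Pro): third position 4-fold.
Codon 6 GCU (Ala): third position 4-fold.
Four-fold degenerate third positions: 3.

3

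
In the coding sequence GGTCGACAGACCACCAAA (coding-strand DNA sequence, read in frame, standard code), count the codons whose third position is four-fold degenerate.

Codon 1 GGT (Gly): third position 4-fold.
Codon 2 CGA (Arg): third position 4-fold.
Codon 3 CAG (Gln): third position 2-fold.
Codon 4 ACC (Thr): third position 4-fold.
Codon 5 ACC (Thr): third position 4-fold.
Codon 6 AAA (Lys): third position 2-fold.
Four-fold degenerate third positions: 4.

4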